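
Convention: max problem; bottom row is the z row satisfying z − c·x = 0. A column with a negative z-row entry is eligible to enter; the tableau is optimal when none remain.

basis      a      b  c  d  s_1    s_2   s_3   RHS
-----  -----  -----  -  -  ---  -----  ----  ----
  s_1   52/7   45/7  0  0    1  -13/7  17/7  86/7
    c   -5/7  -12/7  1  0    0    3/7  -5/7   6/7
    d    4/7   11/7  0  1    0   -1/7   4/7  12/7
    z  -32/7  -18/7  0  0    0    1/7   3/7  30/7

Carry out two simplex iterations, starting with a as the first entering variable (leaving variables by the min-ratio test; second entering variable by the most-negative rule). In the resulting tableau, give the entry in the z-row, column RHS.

20

Ratio test on column a — row 1: (86/7)/(52/7) = 43/26; row 2: entry -5/7 ≤ 0; row 3: (12/7)/(4/7) = 3. Minimum is 43/26 at row 1 (s_1 leaves); pivot element 52/7.
Divide row 1 by 52/7; eliminate column a from the other rows.
Second iteration: most negative z-row entry is -1 in column s_2, so s_2 enters.
Ratio test on column s_2 — row 1: entry -1/4 ≤ 0; row 2: (53/26)/(1/4) = 106/13; row 3: entry 0 ≤ 0. Minimum is 106/13 at row 2 (c leaves); pivot element 1/4.
Divide row 2 by 1/4; eliminate column s_2 from the other rows.
After both pivots, the entry at the z-row, column RHS is 20.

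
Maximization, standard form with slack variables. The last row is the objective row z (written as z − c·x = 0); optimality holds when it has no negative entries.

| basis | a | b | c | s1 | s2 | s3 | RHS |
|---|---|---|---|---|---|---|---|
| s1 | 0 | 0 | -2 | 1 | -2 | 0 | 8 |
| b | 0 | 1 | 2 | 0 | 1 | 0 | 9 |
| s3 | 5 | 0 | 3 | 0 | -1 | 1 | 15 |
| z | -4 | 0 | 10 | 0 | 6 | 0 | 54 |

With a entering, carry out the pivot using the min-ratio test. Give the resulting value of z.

66

Ratio test on column a — row 1: entry 0 ≤ 0; row 2: entry 0 ≤ 0; row 3: 15/5 = 3. Minimum is 3 at row 3 (s3 leaves); pivot element 5.
Pivot on row 3; the z-row RHS becomes 54 − (-4)·3 = 66.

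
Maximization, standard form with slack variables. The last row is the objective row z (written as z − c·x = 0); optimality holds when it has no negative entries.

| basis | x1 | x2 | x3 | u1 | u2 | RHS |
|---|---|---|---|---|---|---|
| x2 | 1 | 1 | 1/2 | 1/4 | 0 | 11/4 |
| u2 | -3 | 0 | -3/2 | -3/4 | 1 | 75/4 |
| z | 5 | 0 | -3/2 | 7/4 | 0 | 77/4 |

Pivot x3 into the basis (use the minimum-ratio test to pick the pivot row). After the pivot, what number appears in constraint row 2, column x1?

Ratio test on column x3 — row 1: (11/4)/(1/2) = 11/2; row 2: entry -3/2 ≤ 0. Minimum is 11/2 at row 1 (x2 leaves); pivot element 1/2.
Divide row 1 by 1/2; eliminate column x3 from the other rows.
Row 2 update in column x1: -3 − (-3/2)·2 = 0.

0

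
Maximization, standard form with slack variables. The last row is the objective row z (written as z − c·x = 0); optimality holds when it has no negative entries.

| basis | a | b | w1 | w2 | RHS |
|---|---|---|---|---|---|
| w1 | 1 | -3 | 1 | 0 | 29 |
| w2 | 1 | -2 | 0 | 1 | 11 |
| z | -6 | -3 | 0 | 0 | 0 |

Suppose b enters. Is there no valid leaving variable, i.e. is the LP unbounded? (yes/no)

yes

Every constraint-row entry in column b is ≤ 0, so increasing b is unbounded.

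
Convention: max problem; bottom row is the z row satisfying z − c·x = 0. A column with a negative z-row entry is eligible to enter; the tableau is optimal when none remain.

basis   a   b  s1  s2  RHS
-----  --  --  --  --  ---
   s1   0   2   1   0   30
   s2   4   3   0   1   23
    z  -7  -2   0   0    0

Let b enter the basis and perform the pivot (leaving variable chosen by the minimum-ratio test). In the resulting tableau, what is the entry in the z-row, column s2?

2/3

Ratio test on column b — row 1: 30/2 = 15; row 2: 23/3 = 23/3. Minimum is 23/3 at row 2 (s2 leaves); pivot element 3.
Divide row 2 by 3; eliminate column b from the other rows.
z-row update in column s2: 0 − (-2)·(1/3) = 2/3.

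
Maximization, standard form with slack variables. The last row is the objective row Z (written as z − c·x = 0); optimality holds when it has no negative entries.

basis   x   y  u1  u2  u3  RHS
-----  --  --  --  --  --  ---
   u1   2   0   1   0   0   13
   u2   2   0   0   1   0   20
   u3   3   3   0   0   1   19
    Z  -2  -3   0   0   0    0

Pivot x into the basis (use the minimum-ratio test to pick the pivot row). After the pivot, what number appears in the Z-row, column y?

-1

Ratio test on column x — row 1: 13/2 = 13/2; row 2: 20/2 = 10; row 3: 19/3 = 19/3. Minimum is 19/3 at row 3 (u3 leaves); pivot element 3.
Divide row 3 by 3; eliminate column x from the other rows.
Z-row update in column y: -3 − (-2)·1 = -1.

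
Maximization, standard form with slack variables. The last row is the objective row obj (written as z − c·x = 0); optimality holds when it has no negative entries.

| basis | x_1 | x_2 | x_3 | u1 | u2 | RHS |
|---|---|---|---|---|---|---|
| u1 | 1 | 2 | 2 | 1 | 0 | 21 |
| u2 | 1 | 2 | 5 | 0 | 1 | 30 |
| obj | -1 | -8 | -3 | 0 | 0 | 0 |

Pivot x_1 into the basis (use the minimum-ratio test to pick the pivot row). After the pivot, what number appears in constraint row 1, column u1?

1

Ratio test on column x_1 — row 1: 21/1 = 21; row 2: 30/1 = 30. Minimum is 21 at row 1 (u1 leaves); pivot element 1.
Divide row 1 by 1; eliminate column x_1 from the other rows.
In the new row 1, the u1 entry is the old entry divided by the pivot: 1/1 = 1.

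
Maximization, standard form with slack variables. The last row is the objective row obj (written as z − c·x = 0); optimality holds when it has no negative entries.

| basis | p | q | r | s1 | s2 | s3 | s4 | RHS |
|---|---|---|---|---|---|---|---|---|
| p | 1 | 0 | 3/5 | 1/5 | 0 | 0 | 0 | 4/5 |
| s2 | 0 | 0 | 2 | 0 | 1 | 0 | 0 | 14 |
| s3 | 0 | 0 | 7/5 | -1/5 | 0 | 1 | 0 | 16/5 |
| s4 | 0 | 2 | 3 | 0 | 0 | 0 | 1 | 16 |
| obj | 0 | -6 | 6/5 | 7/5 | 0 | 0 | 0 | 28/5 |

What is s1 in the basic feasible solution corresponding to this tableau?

0

s1 is not in the basis, so in the current basic feasible solution s1 = 0.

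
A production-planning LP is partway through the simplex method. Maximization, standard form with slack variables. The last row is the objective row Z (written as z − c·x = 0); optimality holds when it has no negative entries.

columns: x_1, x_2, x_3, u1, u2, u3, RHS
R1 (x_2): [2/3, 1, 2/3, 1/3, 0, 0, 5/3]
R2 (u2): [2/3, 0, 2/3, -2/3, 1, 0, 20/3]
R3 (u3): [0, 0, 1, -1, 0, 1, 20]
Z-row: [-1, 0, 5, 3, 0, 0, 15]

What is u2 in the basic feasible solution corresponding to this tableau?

u2 is basic (row 2); its value is the RHS of that row, 20/3.

20/3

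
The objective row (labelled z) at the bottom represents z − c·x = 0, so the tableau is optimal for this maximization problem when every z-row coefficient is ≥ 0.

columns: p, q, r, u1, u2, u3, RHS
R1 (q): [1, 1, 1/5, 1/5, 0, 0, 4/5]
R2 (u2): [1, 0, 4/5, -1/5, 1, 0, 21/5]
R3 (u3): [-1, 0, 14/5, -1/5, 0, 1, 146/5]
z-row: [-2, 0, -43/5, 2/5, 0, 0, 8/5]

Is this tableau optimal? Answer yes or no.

no

The z-row has a negative entry -43/5 in column r, so it is not optimal.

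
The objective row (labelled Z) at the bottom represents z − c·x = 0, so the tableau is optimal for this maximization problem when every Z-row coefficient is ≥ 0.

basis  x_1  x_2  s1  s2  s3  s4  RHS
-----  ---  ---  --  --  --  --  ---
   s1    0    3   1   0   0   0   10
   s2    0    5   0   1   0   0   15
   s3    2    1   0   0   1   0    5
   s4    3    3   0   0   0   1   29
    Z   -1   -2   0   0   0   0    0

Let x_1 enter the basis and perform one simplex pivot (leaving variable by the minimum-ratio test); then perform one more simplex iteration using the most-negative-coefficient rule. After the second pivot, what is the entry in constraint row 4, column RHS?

Ratio test on column x_1 — row 1: entry 0 ≤ 0; row 2: entry 0 ≤ 0; row 3: 5/2 = 5/2; row 4: 29/3 = 29/3. Minimum is 5/2 at row 3 (s3 leaves); pivot element 2.
Divide row 3 by 2; eliminate column x_1 from the other rows.
Second iteration: most negative Z-row entry is -3/2 in column x_2, so x_2 enters.
Ratio test on column x_2 — row 1: 10/3 = 10/3; row 2: 15/5 = 3; row 3: (5/2)/(1/2) = 5; row 4: (43/2)/(3/2) = 43/3. Minimum is 3 at row 2 (s2 leaves); pivot element 5.
Divide row 2 by 5; eliminate column x_2 from the other rows.
After both pivots, the entry at constraint row 4, column RHS is 17.

17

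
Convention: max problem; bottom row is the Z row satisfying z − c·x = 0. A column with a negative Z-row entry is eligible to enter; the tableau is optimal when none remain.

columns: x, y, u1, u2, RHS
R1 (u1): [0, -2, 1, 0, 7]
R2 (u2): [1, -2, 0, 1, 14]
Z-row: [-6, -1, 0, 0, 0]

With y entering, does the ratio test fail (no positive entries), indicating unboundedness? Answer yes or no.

yes

Every constraint-row entry in column y is ≤ 0, so increasing y is unbounded.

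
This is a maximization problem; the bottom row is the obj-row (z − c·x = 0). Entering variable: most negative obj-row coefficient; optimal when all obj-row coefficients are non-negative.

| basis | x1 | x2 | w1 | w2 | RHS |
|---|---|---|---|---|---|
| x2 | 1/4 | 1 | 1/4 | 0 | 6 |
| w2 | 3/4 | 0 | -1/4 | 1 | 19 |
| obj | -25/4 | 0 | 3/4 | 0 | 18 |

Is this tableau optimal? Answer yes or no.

The obj-row has a negative entry -25/4 in column x1, so it is not optimal.

no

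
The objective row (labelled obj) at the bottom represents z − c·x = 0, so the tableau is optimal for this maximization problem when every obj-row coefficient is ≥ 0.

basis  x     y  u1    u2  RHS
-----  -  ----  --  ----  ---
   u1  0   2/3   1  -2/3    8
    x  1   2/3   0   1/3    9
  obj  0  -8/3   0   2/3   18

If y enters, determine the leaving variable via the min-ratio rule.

Column y entries and ratios — u1: 8/(2/3) = 12; x: 9/(2/3) = 27/2.
Smallest ratio is 12 in the row of u1, so u1 leaves.

u1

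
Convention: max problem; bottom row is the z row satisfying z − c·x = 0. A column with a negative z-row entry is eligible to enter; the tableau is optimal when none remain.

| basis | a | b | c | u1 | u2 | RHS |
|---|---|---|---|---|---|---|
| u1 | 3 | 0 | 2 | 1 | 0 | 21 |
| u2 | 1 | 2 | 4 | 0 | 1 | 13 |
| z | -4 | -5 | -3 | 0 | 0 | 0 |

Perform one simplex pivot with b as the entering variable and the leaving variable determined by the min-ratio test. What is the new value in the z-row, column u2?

Ratio test on column b — row 1: entry 0 ≤ 0; row 2: 13/2 = 13/2. Minimum is 13/2 at row 2 (u2 leaves); pivot element 2.
Divide row 2 by 2; eliminate column b from the other rows.
z-row update in column u2: 0 − (-5)·(1/2) = 5/2.

5/2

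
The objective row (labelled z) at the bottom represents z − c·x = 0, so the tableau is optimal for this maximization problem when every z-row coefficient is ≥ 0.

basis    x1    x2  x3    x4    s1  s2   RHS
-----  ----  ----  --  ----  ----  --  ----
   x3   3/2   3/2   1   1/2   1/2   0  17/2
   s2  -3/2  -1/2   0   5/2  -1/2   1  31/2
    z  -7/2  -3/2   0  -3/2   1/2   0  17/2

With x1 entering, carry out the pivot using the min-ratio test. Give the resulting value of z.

Ratio test on column x1 — row 1: (17/2)/(3/2) = 17/3; row 2: entry -3/2 ≤ 0. Minimum is 17/3 at row 1 (x3 leaves); pivot element 3/2.
Pivot on row 1; the z-row RHS becomes 17/2 − (-7/2)·(17/3) = 85/3.

85/3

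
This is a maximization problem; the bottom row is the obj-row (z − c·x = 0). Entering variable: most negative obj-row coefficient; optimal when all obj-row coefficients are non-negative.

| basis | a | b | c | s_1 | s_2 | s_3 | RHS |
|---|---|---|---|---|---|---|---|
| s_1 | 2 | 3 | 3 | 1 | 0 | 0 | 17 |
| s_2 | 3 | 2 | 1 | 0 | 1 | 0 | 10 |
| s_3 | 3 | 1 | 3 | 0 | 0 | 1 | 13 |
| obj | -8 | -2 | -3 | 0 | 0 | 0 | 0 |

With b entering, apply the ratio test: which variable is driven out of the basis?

s_2

Column b entries and ratios — s_1: 17/3 = 17/3; s_2: 10/2 = 5; s_3: 13/1 = 13.
Smallest ratio is 5 in the row of s_2, so s_2 leaves.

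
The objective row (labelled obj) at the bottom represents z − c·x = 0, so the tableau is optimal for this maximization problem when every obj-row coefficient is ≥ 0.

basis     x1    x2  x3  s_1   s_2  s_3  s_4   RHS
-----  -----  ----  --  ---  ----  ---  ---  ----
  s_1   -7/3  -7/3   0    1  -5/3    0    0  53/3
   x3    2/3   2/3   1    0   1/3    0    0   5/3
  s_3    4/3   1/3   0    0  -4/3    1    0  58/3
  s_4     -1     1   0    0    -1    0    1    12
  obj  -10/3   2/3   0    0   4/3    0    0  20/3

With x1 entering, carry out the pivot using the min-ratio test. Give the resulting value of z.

Ratio test on column x1 — row 1: entry -7/3 ≤ 0; row 2: (5/3)/(2/3) = 5/2; row 3: (58/3)/(4/3) = 29/2; row 4: entry -1 ≤ 0. Minimum is 5/2 at row 2 (x3 leaves); pivot element 2/3.
Pivot on row 2; the obj-row RHS becomes 20/3 − (-10/3)·(5/2) = 15.

15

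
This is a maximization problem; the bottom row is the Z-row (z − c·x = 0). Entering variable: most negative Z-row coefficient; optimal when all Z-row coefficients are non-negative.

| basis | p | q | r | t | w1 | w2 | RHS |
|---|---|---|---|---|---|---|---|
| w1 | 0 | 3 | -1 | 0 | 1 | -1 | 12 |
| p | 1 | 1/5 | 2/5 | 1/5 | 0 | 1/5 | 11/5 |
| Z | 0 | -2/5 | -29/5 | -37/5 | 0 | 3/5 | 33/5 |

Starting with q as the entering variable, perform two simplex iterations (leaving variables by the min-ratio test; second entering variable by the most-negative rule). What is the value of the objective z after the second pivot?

Ratio test on column q — row 1: 12/3 = 4; row 2: (11/5)/(1/5) = 11. Minimum is 4 at row 1 (w1 leaves); pivot element 3.
Pivot on row 1; the Z-row RHS becomes 33/5 − (-2/5)·4 = 41/5.
Next entering variable (most negative Z-row entry -37/5): t.
Ratio test on column t — row 1: entry 0 ≤ 0; row 2: (7/5)/(1/5) = 7. Minimum is 7 at row 2 (p leaves); pivot element 1/5.
After the second pivot the Z-row RHS is 41/5 − (-37/5)·7 = 60.

60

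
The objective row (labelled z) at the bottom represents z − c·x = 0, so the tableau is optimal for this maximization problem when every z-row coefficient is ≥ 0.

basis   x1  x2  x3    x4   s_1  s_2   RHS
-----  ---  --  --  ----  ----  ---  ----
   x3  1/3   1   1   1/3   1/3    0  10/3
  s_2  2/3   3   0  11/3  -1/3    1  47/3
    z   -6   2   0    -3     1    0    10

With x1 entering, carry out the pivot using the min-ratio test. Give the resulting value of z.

70

Ratio test on column x1 — row 1: (10/3)/(1/3) = 10; row 2: (47/3)/(2/3) = 47/2. Minimum is 10 at row 1 (x3 leaves); pivot element 1/3.
Pivot on row 1; the z-row RHS becomes 10 − (-6)·10 = 70.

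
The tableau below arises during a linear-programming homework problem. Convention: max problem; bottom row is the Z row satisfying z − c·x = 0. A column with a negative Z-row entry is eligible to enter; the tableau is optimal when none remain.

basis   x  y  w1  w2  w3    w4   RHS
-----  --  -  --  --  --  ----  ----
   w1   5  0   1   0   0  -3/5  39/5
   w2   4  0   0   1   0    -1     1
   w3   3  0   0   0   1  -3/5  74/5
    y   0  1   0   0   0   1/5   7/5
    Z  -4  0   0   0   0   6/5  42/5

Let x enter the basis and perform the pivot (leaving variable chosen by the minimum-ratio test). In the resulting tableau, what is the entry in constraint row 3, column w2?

-3/4

Ratio test on column x — row 1: (39/5)/5 = 39/25; row 2: 1/4 = 1/4; row 3: (74/5)/3 = 74/15; row 4: entry 0 ≤ 0. Minimum is 1/4 at row 2 (w2 leaves); pivot element 4.
Divide row 2 by 4; eliminate column x from the other rows.
Row 3 update in column w2: 0 − 3·(1/4) = -3/4.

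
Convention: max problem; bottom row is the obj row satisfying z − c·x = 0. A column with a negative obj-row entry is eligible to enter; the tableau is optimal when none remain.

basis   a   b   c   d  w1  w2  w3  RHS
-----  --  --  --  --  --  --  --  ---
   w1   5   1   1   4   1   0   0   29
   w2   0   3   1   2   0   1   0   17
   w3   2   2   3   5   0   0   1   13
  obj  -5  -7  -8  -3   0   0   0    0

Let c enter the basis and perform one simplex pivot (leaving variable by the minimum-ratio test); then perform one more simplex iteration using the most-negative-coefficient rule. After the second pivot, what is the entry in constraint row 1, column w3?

-2/7

Ratio test on column c — row 1: 29/1 = 29; row 2: 17/1 = 17; row 3: 13/3 = 13/3. Minimum is 13/3 at row 3 (w3 leaves); pivot element 3.
Divide row 3 by 3; eliminate column c from the other rows.
Second iteration: most negative obj-row entry is -5/3 in column b, so b enters.
Ratio test on column b — row 1: (74/3)/(1/3) = 74; row 2: (38/3)/(7/3) = 38/7; row 3: (13/3)/(2/3) = 13/2. Minimum is 38/7 at row 2 (w2 leaves); pivot element 7/3.
Divide row 2 by 7/3; eliminate column b from the other rows.
After both pivots, the entry at constraint row 1, column w3 is -2/7.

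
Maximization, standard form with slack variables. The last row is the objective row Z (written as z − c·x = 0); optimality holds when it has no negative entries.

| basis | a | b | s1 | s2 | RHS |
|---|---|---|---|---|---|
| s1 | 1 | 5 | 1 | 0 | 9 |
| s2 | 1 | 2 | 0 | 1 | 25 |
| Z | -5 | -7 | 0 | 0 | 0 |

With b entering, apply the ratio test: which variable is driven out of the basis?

s1

Column b entries and ratios — s1: 9/5 = 9/5; s2: 25/2 = 25/2.
Smallest ratio is 9/5 in the row of s1, so s1 leaves.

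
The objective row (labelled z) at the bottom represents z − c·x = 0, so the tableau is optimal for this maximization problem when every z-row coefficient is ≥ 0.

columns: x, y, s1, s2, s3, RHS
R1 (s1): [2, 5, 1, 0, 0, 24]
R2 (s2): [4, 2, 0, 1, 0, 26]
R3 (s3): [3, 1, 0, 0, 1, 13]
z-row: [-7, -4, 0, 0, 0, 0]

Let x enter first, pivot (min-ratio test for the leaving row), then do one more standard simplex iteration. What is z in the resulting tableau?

Ratio test on column x — row 1: 24/2 = 12; row 2: 26/4 = 13/2; row 3: 13/3 = 13/3. Minimum is 13/3 at row 3 (s3 leaves); pivot element 3.
Pivot on row 3; the z-row RHS becomes 0 − (-7)·(13/3) = 91/3.
Next entering variable (most negative z-row entry -5/3): y.
Ratio test on column y — row 1: (46/3)/(13/3) = 46/13; row 2: (26/3)/(2/3) = 13; row 3: (13/3)/(1/3) = 13. Minimum is 46/13 at row 1 (s1 leaves); pivot element 13/3.
After the second pivot the z-row RHS is 91/3 − (-5/3)·(46/13) = 471/13.

471/13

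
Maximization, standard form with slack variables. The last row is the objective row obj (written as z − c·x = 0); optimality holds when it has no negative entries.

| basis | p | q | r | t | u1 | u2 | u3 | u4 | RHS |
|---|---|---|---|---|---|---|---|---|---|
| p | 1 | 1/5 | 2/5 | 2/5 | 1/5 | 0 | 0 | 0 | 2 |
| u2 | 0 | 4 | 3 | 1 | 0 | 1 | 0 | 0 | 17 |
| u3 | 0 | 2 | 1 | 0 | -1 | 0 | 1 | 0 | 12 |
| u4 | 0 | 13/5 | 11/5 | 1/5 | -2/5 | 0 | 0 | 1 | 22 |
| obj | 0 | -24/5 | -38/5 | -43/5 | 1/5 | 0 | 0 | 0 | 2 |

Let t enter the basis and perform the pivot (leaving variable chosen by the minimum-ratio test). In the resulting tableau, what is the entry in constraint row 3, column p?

Ratio test on column t — row 1: 2/(2/5) = 5; row 2: 17/1 = 17; row 3: entry 0 ≤ 0; row 4: 22/(1/5) = 110. Minimum is 5 at row 1 (p leaves); pivot element 2/5.
Divide row 1 by 2/5; eliminate column t from the other rows.
Row 3 update in column p: 0 − 0·(5/2) = 0.

0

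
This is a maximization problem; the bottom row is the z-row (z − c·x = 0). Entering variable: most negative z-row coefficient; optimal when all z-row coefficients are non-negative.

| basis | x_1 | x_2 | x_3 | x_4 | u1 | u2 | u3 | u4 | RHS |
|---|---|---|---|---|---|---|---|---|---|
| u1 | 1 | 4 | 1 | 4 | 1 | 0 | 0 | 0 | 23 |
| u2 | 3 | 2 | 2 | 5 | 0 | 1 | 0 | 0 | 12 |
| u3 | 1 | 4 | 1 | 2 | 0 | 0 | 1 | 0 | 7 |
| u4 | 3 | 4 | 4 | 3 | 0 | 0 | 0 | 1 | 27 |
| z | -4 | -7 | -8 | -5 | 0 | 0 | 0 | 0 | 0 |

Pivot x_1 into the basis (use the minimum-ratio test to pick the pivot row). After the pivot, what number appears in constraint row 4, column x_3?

Ratio test on column x_1 — row 1: 23/1 = 23; row 2: 12/3 = 4; row 3: 7/1 = 7; row 4: 27/3 = 9. Minimum is 4 at row 2 (u2 leaves); pivot element 3.
Divide row 2 by 3; eliminate column x_1 from the other rows.
Row 4 update in column x_3: 4 − 3·(2/3) = 2.

2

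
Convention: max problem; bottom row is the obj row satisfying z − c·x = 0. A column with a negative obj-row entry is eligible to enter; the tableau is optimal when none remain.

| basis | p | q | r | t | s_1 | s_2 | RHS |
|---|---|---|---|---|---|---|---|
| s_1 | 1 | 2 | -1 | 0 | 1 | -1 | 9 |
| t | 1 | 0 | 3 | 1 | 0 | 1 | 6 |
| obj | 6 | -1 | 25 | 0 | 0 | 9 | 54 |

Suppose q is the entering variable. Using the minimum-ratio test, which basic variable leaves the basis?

s_1

Column q entries and ratios — s_1: 9/2 = 9/2; t: 0 ≤ 0, skip.
Smallest ratio is 9/2 in the row of s_1, so s_1 leaves.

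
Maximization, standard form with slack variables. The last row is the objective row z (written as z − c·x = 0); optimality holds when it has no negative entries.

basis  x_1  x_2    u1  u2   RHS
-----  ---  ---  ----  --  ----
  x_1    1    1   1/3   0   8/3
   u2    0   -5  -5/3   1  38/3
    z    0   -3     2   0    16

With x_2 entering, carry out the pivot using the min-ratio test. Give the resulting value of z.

Ratio test on column x_2 — row 1: (8/3)/1 = 8/3; row 2: entry -5 ≤ 0. Minimum is 8/3 at row 1 (x_1 leaves); pivot element 1.
Pivot on row 1; the z-row RHS becomes 16 − (-3)·(8/3) = 24.

24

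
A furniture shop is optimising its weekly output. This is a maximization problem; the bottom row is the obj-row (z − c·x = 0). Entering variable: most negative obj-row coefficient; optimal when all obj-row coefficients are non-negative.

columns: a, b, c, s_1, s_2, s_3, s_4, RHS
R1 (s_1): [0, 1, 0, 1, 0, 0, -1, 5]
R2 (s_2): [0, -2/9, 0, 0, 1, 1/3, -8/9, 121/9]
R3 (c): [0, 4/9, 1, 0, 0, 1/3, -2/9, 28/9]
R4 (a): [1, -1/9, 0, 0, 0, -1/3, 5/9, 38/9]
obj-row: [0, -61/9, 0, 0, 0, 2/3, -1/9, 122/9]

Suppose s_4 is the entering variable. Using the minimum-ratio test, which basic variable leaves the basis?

Column s_4 entries and ratios — s_1: -1 ≤ 0, skip; s_2: -8/9 ≤ 0, skip; c: -2/9 ≤ 0, skip; a: (38/9)/(5/9) = 38/5.
Smallest ratio is 38/5 in the row of a, so a leaves.

a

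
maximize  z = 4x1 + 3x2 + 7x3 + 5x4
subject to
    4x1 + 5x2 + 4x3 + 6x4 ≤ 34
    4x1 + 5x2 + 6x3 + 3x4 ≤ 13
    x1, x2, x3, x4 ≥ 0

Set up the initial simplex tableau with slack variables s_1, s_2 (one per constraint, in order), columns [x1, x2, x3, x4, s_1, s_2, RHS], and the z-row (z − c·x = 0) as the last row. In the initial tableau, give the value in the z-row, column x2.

-3

The z-row carries the negated objective coefficients: the x2 entry is -3.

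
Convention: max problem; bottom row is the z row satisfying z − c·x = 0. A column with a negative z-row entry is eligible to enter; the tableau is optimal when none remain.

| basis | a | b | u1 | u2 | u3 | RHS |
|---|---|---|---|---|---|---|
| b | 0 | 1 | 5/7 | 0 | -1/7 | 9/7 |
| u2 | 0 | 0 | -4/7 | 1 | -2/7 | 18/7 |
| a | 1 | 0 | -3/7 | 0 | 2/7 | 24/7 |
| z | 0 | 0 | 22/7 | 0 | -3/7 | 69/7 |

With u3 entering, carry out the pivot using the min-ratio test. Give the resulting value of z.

Ratio test on column u3 — row 1: entry -1/7 ≤ 0; row 2: entry -2/7 ≤ 0; row 3: (24/7)/(2/7) = 12. Minimum is 12 at row 3 (a leaves); pivot element 2/7.
Pivot on row 3; the z-row RHS becomes 69/7 − (-3/7)·12 = 15.

15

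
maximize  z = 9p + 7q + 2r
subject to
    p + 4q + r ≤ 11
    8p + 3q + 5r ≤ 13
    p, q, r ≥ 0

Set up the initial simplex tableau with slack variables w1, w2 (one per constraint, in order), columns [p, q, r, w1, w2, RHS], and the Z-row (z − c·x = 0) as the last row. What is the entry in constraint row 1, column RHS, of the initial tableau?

The RHS of constraint 1 is b_1 = 11.

11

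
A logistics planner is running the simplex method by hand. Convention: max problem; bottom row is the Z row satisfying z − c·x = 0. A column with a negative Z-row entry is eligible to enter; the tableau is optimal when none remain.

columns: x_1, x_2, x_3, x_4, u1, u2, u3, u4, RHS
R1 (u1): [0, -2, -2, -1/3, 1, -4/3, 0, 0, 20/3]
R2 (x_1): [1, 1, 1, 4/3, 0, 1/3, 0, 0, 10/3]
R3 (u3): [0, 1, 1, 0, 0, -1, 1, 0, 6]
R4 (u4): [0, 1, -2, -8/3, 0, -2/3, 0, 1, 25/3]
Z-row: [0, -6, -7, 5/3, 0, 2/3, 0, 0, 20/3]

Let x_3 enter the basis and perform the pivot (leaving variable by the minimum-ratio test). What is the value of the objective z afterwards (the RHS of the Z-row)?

30

Ratio test on column x_3 — row 1: entry -2 ≤ 0; row 2: (10/3)/1 = 10/3; row 3: 6/1 = 6; row 4: entry -2 ≤ 0. Minimum is 10/3 at row 2 (x_1 leaves); pivot element 1.
Pivot on row 2; the Z-row RHS becomes 20/3 − (-7)·(10/3) = 30.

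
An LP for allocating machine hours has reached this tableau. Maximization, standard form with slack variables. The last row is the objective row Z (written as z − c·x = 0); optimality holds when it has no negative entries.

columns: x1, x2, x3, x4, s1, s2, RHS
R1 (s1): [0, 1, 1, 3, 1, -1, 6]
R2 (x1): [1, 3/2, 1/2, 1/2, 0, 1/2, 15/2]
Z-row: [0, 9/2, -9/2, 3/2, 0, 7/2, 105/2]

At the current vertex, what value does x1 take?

x1 is basic (row 2); its value is the RHS of that row, 15/2.

15/2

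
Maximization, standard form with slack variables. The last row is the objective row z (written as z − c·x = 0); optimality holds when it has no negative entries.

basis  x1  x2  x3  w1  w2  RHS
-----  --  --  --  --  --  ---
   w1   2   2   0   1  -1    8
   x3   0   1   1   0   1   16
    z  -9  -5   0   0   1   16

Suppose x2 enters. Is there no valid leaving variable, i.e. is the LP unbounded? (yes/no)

no

Column x2 has positive entries in row(s) 1, 2, so the ratio test bounds it — not unbounded.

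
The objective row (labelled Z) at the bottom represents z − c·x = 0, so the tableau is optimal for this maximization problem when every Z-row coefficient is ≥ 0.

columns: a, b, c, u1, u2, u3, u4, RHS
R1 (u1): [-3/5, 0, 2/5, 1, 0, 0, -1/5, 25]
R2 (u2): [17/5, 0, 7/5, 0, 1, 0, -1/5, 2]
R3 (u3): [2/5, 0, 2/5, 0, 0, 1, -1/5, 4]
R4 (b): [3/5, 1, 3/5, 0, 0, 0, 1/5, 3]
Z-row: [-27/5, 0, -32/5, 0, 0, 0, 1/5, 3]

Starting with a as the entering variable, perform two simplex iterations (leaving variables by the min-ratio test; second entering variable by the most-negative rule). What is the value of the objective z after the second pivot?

85/7

Ratio test on column a — row 1: entry -3/5 ≤ 0; row 2: 2/(17/5) = 10/17; row 3: 4/(2/5) = 10; row 4: 3/(3/5) = 5. Minimum is 10/17 at row 2 (u2 leaves); pivot element 17/5.
Pivot on row 2; the Z-row RHS becomes 3 − (-27/5)·(10/17) = 105/17.
Next entering variable (most negative Z-row entry -71/17): c.
Ratio test on column c — row 1: (431/17)/(11/17) = 431/11; row 2: (10/17)/(7/17) = 10/7; row 3: (64/17)/(4/17) = 16; row 4: (45/17)/(6/17) = 15/2. Minimum is 10/7 at row 2 (a leaves); pivot element 7/17.
After the second pivot the Z-row RHS is 105/17 − (-71/17)·(10/7) = 85/7.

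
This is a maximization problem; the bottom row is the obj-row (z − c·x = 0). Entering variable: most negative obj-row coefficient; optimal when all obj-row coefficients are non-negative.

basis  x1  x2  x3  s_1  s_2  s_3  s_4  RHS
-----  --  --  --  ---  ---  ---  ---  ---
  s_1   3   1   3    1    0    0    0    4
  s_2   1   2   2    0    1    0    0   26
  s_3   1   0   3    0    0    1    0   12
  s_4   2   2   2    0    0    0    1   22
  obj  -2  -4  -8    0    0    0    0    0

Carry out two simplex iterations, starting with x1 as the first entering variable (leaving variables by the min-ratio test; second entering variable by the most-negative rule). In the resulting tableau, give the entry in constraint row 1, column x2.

Ratio test on column x1 — row 1: 4/3 = 4/3; row 2: 26/1 = 26; row 3: 12/1 = 12; row 4: 22/2 = 11. Minimum is 4/3 at row 1 (s_1 leaves); pivot element 3.
Divide row 1 by 3; eliminate column x1 from the other rows.
Second iteration: most negative obj-row entry is -6 in column x3, so x3 enters.
Ratio test on column x3 — row 1: (4/3)/1 = 4/3; row 2: (74/3)/1 = 74/3; row 3: (32/3)/2 = 16/3; row 4: entry 0 ≤ 0. Minimum is 4/3 at row 1 (x1 leaves); pivot element 1.
Divide row 1 by 1; eliminate column x3 from the other rows.
After both pivots, the entry at constraint row 1, column x2 is 1/3.

1/3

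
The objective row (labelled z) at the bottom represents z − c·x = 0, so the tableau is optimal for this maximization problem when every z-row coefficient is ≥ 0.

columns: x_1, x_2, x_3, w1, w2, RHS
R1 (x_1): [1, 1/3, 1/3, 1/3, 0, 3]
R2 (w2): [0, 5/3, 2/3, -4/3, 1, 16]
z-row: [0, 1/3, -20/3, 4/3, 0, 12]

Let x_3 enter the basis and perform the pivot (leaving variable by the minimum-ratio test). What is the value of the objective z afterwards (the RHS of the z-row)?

72

Ratio test on column x_3 — row 1: 3/(1/3) = 9; row 2: 16/(2/3) = 24. Minimum is 9 at row 1 (x_1 leaves); pivot element 1/3.
Pivot on row 1; the z-row RHS becomes 12 − (-20/3)·9 = 72.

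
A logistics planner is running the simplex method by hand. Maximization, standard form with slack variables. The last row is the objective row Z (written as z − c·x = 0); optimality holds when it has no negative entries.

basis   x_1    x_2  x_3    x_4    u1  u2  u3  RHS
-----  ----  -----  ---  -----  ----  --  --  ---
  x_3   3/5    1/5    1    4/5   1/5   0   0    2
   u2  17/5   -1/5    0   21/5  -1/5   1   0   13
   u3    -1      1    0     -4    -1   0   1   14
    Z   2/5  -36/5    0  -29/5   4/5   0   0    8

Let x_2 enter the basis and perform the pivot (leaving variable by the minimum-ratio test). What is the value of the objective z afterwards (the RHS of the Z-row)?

Ratio test on column x_2 — row 1: 2/(1/5) = 10; row 2: entry -1/5 ≤ 0; row 3: 14/1 = 14. Minimum is 10 at row 1 (x_3 leaves); pivot element 1/5.
Pivot on row 1; the Z-row RHS becomes 8 − (-36/5)·10 = 80.

80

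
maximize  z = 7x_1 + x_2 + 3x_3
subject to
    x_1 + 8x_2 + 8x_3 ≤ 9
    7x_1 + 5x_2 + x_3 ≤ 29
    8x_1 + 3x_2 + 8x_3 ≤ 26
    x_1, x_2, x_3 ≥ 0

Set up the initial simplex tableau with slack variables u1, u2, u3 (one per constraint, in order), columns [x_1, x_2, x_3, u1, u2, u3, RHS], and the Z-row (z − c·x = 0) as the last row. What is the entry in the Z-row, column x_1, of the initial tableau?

-7

The Z-row carries the negated objective coefficients: the x_1 entry is -7.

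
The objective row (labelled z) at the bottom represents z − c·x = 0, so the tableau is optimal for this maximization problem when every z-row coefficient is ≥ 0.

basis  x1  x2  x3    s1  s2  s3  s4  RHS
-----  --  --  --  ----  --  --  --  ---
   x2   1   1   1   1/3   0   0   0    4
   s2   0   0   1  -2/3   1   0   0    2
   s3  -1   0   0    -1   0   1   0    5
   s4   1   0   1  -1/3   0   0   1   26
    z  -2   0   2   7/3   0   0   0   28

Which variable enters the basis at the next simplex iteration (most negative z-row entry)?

x1

Negative z-row entries: x1: -2.
The most negative is -2 in column x1, so x1 enters.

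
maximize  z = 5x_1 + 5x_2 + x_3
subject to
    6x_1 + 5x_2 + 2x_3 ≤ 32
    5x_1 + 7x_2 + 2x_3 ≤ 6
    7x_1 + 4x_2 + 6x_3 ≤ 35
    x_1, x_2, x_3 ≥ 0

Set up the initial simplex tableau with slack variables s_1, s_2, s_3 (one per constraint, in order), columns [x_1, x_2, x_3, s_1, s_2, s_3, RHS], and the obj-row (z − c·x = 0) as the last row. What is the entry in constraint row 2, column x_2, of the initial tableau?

7

Constraint 2 has coefficient 7 on x_2.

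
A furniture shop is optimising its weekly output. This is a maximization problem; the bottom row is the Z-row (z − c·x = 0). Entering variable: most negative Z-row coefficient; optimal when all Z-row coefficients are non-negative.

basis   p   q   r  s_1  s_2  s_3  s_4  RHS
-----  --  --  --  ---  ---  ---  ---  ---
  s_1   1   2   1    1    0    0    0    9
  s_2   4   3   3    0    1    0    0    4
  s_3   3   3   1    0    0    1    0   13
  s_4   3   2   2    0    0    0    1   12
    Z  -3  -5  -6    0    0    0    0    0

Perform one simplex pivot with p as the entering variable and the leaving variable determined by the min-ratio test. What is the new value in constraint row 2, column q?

Ratio test on column p — row 1: 9/1 = 9; row 2: 4/4 = 1; row 3: 13/3 = 13/3; row 4: 12/3 = 4. Minimum is 1 at row 2 (s_2 leaves); pivot element 4.
Divide row 2 by 4; eliminate column p from the other rows.
In the new row 2, the q entry is the old entry divided by the pivot: 3/4 = 3/4.

3/4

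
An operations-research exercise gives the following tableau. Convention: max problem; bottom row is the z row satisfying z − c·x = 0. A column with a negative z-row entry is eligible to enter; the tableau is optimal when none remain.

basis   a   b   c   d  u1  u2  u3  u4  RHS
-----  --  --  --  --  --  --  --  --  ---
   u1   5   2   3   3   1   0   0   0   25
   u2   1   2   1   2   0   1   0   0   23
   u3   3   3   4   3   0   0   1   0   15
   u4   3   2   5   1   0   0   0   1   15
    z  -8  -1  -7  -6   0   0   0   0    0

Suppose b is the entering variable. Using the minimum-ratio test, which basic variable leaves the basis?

u3

Column b entries and ratios — u1: 25/2 = 25/2; u2: 23/2 = 23/2; u3: 15/3 = 5; u4: 15/2 = 15/2.
Smallest ratio is 5 in the row of u3, so u3 leaves.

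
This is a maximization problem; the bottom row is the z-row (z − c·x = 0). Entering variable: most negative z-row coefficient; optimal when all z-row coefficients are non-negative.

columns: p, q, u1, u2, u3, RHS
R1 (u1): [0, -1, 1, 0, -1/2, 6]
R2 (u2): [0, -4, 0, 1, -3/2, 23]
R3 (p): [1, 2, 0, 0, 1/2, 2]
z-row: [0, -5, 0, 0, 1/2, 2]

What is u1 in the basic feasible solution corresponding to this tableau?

6

u1 is basic (row 1); its value is the RHS of that row, 6.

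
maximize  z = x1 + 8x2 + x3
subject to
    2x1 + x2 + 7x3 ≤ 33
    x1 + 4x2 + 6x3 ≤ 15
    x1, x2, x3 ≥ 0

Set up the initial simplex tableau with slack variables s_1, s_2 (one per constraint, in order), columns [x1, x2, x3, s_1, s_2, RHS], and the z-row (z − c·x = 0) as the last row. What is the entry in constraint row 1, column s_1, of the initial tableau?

1

Slack s_1 belongs to constraint 1; its column is the unit vector e_1, so the entry in row 1 is 1.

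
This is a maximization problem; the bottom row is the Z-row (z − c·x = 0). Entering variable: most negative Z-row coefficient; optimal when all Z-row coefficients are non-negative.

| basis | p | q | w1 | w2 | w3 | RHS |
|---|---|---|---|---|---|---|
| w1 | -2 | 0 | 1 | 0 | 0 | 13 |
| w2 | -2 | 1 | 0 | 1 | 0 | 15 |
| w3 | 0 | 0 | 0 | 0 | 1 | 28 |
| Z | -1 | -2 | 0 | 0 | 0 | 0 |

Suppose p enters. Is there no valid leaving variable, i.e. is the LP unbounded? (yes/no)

yes

Every constraint-row entry in column p is ≤ 0, so increasing p is unbounded.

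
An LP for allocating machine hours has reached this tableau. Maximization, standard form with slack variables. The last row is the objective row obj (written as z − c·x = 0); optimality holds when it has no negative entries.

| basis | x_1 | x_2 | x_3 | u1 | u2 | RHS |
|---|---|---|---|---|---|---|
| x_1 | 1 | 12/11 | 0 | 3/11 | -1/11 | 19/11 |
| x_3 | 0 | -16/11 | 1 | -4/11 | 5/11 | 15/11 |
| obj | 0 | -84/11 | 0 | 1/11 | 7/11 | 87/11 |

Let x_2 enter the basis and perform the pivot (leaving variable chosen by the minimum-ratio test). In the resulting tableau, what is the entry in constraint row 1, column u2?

Ratio test on column x_2 — row 1: (19/11)/(12/11) = 19/12; row 2: entry -16/11 ≤ 0. Minimum is 19/12 at row 1 (x_1 leaves); pivot element 12/11.
Divide row 1 by 12/11; eliminate column x_2 from the other rows.
In the new row 1, the u2 entry is the old entry divided by the pivot: (-1/11)/(12/11) = -1/12.

-1/12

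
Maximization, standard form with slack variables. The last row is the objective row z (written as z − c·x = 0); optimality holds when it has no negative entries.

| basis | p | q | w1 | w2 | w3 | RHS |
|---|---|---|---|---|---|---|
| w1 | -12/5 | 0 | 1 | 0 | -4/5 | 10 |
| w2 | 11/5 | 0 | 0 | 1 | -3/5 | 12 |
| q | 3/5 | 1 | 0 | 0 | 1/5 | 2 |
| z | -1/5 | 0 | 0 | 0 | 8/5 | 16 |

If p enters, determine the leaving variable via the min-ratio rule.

q

Column p entries and ratios — w1: -12/5 ≤ 0, skip; w2: 12/(11/5) = 60/11; q: 2/(3/5) = 10/3.
Smallest ratio is 10/3 in the row of q, so q leaves.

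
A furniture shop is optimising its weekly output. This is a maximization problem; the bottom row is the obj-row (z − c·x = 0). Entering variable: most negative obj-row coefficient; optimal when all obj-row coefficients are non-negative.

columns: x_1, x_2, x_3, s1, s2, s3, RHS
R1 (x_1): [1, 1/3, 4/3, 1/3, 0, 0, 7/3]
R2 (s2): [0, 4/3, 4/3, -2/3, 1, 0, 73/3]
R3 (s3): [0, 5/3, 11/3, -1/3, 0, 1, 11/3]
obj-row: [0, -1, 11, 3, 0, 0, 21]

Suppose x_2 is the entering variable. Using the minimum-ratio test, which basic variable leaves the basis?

Column x_2 entries and ratios — x_1: (7/3)/(1/3) = 7; s2: (73/3)/(4/3) = 73/4; s3: (11/3)/(5/3) = 11/5.
Smallest ratio is 11/5 in the row of s3, so s3 leaves.

s3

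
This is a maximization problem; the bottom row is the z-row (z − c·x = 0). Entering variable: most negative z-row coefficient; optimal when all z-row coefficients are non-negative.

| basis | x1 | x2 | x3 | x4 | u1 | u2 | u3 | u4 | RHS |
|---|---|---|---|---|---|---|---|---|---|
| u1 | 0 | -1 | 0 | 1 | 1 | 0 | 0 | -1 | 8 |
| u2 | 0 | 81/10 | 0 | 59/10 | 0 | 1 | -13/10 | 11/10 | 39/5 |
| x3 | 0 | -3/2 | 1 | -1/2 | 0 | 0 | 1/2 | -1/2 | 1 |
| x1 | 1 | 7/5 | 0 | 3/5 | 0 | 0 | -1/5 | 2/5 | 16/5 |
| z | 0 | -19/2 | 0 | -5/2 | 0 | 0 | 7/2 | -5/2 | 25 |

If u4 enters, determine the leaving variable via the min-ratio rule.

Column u4 entries and ratios — u1: -1 ≤ 0, skip; u2: (39/5)/(11/10) = 78/11; x3: -1/2 ≤ 0, skip; x1: (16/5)/(2/5) = 8.
Smallest ratio is 78/11 in the row of u2, so u2 leaves.

u2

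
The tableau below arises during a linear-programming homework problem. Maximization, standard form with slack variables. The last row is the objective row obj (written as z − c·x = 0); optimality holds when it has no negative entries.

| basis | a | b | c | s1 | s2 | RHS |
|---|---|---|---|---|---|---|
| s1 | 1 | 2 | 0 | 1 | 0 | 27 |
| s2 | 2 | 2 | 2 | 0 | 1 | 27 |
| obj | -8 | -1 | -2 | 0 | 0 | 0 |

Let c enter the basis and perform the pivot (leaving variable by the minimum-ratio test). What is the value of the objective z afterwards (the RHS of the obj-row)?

Ratio test on column c — row 1: entry 0 ≤ 0; row 2: 27/2 = 27/2. Minimum is 27/2 at row 2 (s2 leaves); pivot element 2.
Pivot on row 2; the obj-row RHS becomes 0 − (-2)·(27/2) = 27.

27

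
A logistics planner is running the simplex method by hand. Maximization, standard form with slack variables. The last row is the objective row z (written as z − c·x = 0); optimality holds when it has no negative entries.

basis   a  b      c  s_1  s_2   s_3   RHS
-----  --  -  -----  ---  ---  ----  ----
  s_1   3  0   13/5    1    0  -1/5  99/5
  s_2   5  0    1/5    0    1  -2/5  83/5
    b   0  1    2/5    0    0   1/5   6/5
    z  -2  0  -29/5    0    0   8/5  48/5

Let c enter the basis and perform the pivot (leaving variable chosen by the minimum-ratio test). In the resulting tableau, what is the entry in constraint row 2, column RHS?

16

Ratio test on column c — row 1: (99/5)/(13/5) = 99/13; row 2: (83/5)/(1/5) = 83; row 3: (6/5)/(2/5) = 3. Minimum is 3 at row 3 (b leaves); pivot element 2/5.
Divide row 3 by 2/5; eliminate column c from the other rows.
Row 2 update in column RHS: 83/5 − (1/5)·3 = 16.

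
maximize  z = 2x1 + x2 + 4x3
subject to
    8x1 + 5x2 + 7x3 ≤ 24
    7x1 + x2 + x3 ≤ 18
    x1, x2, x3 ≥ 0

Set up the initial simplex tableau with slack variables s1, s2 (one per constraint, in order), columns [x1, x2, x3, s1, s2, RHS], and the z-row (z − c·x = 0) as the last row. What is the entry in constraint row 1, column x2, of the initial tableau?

5

Constraint 1 has coefficient 5 on x2.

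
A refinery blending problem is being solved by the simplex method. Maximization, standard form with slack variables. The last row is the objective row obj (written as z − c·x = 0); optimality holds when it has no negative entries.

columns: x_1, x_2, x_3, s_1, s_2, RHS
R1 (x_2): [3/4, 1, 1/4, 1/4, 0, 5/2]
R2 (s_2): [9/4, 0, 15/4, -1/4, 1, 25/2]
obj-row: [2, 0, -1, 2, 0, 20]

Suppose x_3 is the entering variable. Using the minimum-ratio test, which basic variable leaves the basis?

Column x_3 entries and ratios — x_2: (5/2)/(1/4) = 10; s_2: (25/2)/(15/4) = 10/3.
Smallest ratio is 10/3 in the row of s_2, so s_2 leaves.

s_2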